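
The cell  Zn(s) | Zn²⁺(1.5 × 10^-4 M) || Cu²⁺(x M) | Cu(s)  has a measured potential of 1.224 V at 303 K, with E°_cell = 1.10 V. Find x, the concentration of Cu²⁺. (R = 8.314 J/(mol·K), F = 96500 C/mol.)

From the Nernst equation, ln Q = nF(E° − E)/RT = 2×96500×(1.10 − 1.224)/(8.314×303) = -9.500, so Q = 7.48 × 10^-5.
With Q = [Zn²⁺]/[Cu²⁺] and the known concentrations, [Cu²⁺] in the denominator gives [Cu²⁺] = 2.0 M.

2.0 M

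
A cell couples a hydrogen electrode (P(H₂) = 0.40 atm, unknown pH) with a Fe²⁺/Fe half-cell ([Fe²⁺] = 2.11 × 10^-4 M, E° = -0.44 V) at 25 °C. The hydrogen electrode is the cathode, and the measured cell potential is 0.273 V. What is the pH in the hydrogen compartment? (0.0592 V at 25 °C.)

pH = 4.86

E°_cell = 0.44 V and n = 2.
log Q = n(E° − E)/0.0592 = 2×(0.44 − 0.273)/0.0592 = 5.642.
With Q = [Fe²⁺]·P(H₂) / [H⁺]^2, solving for [H⁺] gives log[H⁺] = -4.858, so pH = 4.86.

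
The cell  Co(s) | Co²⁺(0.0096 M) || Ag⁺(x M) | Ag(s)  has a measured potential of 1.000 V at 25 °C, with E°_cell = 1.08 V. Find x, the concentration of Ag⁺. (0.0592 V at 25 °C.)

0.0044 M

From the Nernst equation, log Q = n(E° − E)/0.0592 = 2(1.08 − 1.000)/0.0592 = 2.703, so Q = 504.
With Q = [Co²⁺]/[Ag⁺]^2 and the known concentrations, [Ag⁺]^2 in the denominator gives [Ag⁺] = 0.0044 M.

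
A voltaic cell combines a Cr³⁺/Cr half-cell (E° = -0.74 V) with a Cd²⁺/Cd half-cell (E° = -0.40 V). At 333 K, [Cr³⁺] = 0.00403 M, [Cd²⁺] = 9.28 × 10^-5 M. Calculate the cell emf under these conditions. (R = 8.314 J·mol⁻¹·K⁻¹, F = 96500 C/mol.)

The Cd²⁺/Cd couple has the higher reduction potential and acts as the cathode, so E°_cell = -0.40 − (-0.74) = 0.34 V.
Balancing electrons gives n = 6; the reaction quotient is Q = [Cr³⁺]^2/[Cd²⁺]^3 = 2.03 × 10^7.
E = E° − (RT/nF) ln Q = 0.34 − (8.314×333)/(6×96500) × (16.827) = 0.340 − 0.080 = 0.260 V.

0.260 V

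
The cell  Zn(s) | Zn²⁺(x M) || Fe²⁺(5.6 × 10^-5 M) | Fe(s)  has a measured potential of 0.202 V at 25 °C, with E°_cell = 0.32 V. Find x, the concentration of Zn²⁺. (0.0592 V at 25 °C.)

0.54 M

From the Nernst equation, log Q = n(E° − E)/0.0592 = 2(0.32 − 0.202)/0.0592 = 3.986, so Q = 9690.
With Q = [Zn²⁺]/[Fe²⁺] and the known concentrations, [Zn²⁺] in the numerator gives [Zn²⁺] = 0.54 M.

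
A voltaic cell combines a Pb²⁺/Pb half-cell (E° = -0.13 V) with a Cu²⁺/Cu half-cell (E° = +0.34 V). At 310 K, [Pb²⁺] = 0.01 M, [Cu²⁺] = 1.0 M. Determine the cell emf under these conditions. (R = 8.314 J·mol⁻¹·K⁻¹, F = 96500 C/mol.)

The Cu²⁺/Cu couple has the higher reduction potential and acts as the cathode, so E°_cell = +0.34 − (-0.13) = 0.47 V.
Balancing electrons gives n = 2; the reaction quotient is Q = [Pb²⁺]/[Cu²⁺] = 0.0100.
E = E° − (RT/nF) ln Q = 0.47 − (8.314×310)/(2×96500) × (-4.605) = 0.470 + 0.061 = 0.531 V.

0.531 V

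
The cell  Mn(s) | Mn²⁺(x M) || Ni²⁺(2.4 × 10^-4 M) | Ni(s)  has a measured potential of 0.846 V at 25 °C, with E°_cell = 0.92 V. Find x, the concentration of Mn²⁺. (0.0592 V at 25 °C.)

0.076 M

From the Nernst equation, log Q = n(E° − E)/0.0592 = 2(0.92 − 0.846)/0.0592 = 2.500, so Q = 316.
With Q = [Mn²⁺]/[Ni²⁺] and the known concentrations, [Mn²⁺] in the numerator gives [Mn²⁺] = 0.076 M.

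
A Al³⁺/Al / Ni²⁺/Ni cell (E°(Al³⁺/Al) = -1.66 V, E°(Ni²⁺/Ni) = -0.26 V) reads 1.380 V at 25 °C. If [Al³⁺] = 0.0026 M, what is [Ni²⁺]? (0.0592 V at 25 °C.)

0.004 M

From the Nernst equation, log Q = n(E° − E)/0.0592 = 6(1.40 − 1.380)/0.0592 = 2.027, so Q = 106.
With Q = [Al³⁺]^2/[Ni²⁺]^3 and the known concentrations, [Ni²⁺]^3 in the denominator gives [Ni²⁺] = 0.004 M.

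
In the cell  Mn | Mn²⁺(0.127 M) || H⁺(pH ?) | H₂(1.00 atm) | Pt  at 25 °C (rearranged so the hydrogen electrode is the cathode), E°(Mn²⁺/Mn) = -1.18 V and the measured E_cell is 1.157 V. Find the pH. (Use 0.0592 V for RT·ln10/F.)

pH = 0.84

E°_cell = 1.18 V and n = 2.
log Q = n(E° − E)/0.0592 = 2×(1.18 − 1.157)/0.0592 = 0.777.
With Q = [Mn²⁺]·P(H₂) / [H⁺]^2, solving for [H⁺] gives log[H⁺] = -0.837, so pH = 0.84.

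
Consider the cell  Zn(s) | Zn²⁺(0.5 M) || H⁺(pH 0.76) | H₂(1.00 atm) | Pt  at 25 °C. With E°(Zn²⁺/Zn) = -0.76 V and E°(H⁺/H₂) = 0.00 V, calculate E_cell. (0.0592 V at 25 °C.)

0.72 V

The hydrogen couple is the cathode, so E°_cell = 0.76 V; n = 2.
[H⁺] = 10^(−0.76) = 0.17 M, and Q = [Zn²⁺]·P(H₂) / [H⁺]^2 = 16.6.
E = E° − (0.0592/2) log Q = 0.76 − (0.0592/2)(1.219) = 0.724 V.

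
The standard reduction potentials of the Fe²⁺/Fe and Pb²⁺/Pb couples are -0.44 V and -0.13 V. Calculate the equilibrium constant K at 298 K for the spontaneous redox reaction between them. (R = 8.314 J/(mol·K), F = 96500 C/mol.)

3.1 × 10^10

E°_cell = -0.13 − (-0.44) = 0.31 V, with n = 2 electrons transferred.
At equilibrium E = 0, so the Nernst equation gives ln K = nFE°/RT = (2)(96500)(0.31)/((8.314)(298)) = 24.15.
K = e^24.15 = 3.1 × 10^10.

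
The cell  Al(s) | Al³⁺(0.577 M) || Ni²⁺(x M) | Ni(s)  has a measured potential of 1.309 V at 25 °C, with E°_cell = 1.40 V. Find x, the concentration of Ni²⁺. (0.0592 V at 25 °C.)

From the Nernst equation, log Q = n(E° − E)/0.0592 = 6(1.40 − 1.309)/0.0592 = 9.223, so Q = 1.67 × 10^9.
With Q = [Al³⁺]^2/[Ni²⁺]^3 and the known concentrations, [Ni²⁺]^3 in the denominator gives [Ni²⁺] = 5.8 × 10^-4 M.

5.8 × 10^-4 M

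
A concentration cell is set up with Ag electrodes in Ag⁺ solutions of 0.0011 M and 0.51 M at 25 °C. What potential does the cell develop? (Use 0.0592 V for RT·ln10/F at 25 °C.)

Both half-cells are Ag⁺/Ag, so E°_cell = 0. The concentrated side is the cathode; the cell reaction moves Ag⁺ from high to low concentration with n = 1.
Q = [Ag⁺]_dilute/[Ag⁺]_conc = 0.0011/0.51 = 0.00216.
E = 0 − (0.0592/1) log Q = −(0.0592/1)(-2.666) = 0.1578 V.

0.16 V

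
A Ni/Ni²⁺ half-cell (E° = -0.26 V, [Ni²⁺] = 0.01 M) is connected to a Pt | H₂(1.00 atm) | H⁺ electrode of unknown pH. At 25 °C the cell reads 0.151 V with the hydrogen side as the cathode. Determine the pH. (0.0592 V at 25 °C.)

E°_cell = 0.26 V and n = 2.
log Q = n(E° − E)/0.0592 = 2×(0.26 − 0.151)/0.0592 = 3.682.
With Q = [Ni²⁺]·P(H₂) / [H⁺]^2, solving for [H⁺] gives log[H⁺] = -2.841, so pH = 2.84.

pH = 2.84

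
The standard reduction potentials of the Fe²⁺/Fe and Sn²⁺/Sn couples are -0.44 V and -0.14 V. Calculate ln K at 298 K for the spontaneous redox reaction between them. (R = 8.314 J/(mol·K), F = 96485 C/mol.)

ln K = 23.4

E°_cell = -0.14 − (-0.44) = 0.30 V, with n = 2 electrons transferred.
At equilibrium E = 0, so the Nernst equation gives ln K = nFE°/RT = (2)(96485)(0.30)/((8.314)(298)) = 23.37.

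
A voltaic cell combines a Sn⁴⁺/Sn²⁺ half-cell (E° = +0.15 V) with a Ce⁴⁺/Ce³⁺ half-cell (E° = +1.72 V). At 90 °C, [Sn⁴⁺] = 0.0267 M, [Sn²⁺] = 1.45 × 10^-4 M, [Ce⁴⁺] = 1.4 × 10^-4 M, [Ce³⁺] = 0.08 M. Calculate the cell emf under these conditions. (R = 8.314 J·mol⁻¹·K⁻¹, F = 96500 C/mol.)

1.29 V

The Ce⁴⁺/Ce³⁺ couple has the higher reduction potential and acts as the cathode, so E°_cell = +1.72 − (+0.15) = 1.57 V.
Balancing electrons gives n = 2; the reaction quotient is Q = [Sn⁴⁺]·[Ce³⁺]^2/([Sn²⁺]·[Ce⁴⁺]^2) = 6.01 × 10^7.
E = E° − (RT/nF) ln Q = 1.57 − (8.314×363)/(2×96500) × (17.912) = 1.570 − 0.280 = 1.290 V.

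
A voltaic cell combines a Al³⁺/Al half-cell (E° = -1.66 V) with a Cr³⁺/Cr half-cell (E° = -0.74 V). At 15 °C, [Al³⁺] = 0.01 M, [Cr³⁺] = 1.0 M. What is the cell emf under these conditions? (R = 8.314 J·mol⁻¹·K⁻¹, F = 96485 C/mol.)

The Cr³⁺/Cr couple has the higher reduction potential and acts as the cathode, so E°_cell = -0.74 − (-1.66) = 0.92 V.
Balancing electrons gives n = 3; the reaction quotient is Q = [Al³⁺]/[Cr³⁺] = 0.0100.
E = E° − (RT/nF) ln Q = 0.92 − (8.314×288)/(3×96485) × (-4.605) = 0.920 + 0.038 = 0.958 V.

0.958 V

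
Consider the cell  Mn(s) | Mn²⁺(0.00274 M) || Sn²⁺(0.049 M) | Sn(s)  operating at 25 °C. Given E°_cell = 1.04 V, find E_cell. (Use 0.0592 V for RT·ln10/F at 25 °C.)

1.08 V

Balancing electrons gives n = 2; the reaction quotient is Q = [Mn²⁺]/[Sn²⁺] = 0.0559.
At 25 °C, E = E° − (0.0592/n) log Q = 1.04 − (0.0592/2)(-1.252) = 1.040 + 0.037 = 1.077 V.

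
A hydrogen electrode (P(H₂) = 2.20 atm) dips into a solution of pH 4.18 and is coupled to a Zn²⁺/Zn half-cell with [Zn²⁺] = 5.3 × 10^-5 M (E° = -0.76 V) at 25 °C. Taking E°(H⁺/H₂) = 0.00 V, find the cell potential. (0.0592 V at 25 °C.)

0.63 V

The hydrogen couple is the cathode, so E°_cell = 0.76 V; n = 2.
[H⁺] = 10^(−4.18) = 6.6 × 10^-5 M, and Q = [Zn²⁺]·P(H₂) / [H⁺]^2 = 2.67 × 10^4.
E = E° − (0.0592/2) log Q = 0.76 − (0.0592/2)(4.427) = 0.629 V.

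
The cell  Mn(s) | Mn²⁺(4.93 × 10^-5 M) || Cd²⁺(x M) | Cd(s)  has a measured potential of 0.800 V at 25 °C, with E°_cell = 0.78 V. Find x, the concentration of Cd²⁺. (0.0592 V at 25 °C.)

2.3 × 10^-4 M

From the Nernst equation, log Q = n(E° − E)/0.0592 = 2(0.78 − 0.800)/0.0592 = -0.676, so Q = 0.211.
With Q = [Mn²⁺]/[Cd²⁺] and the known concentrations, [Cd²⁺] in the denominator gives [Cd²⁺] = 2.3 × 10^-4 M.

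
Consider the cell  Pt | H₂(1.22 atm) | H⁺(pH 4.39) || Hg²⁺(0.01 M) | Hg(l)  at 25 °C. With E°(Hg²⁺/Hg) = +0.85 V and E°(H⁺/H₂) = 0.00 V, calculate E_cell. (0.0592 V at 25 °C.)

1.05 V

The Hg²⁺/Hg couple is the cathode, so E°_cell = 0.85 V; n = 2.
[H⁺] = 10^(−4.39) = 4.1 × 10^-5 M, and Q = [H⁺]^2 / ([Hg²⁺]·P(H₂)) = 1.36 × 10^-7.
E = E° − (0.0592/2) log Q = 0.85 − (0.0592/2)(-6.866) = 1.053 V.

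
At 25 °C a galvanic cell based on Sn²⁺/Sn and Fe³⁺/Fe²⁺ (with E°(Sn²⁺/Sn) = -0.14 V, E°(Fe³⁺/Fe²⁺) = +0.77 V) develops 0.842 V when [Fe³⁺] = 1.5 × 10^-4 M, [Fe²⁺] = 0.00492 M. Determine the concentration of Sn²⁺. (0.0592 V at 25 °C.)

0.18 M

From the Nernst equation, log Q = n(E° − E)/0.0592 = 2(0.91 − 0.842)/0.0592 = 2.297, so Q = 198.
With Q = [Sn²⁺]·[Fe²⁺]^2/[Fe³⁺]^2 and the known concentrations, [Sn²⁺] in the numerator gives [Sn²⁺] = 0.18 M.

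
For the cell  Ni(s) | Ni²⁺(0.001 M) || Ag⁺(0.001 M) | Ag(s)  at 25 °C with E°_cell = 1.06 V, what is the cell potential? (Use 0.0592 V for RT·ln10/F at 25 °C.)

0.971 V

Balancing electrons gives n = 2; the reaction quotient is Q = [Ni²⁺]/[Ag⁺]^2 = 1000.
At 25 °C, E = E° − (0.0592/n) log Q = 1.06 − (0.0592/2)(3.000) = 1.060 − 0.089 = 0.971 V.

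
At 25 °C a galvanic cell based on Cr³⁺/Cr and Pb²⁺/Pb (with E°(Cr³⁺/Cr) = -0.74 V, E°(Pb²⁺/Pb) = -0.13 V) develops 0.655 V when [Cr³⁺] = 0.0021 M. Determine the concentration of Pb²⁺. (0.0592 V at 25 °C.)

From the Nernst equation, log Q = n(E° − E)/0.0592 = 6(0.61 − 0.655)/0.0592 = -4.561, so Q = 2.75 × 10^-5.
With Q = [Cr³⁺]^2/[Pb²⁺]^3 and the known concentrations, [Pb²⁺]^3 in the denominator gives [Pb²⁺] = 0.54 M.

0.54 M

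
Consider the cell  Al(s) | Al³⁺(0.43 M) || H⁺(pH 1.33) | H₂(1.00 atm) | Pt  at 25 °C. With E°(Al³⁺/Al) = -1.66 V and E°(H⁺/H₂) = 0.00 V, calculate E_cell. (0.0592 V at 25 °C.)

The hydrogen couple is the cathode, so E°_cell = 1.66 V; n = 6.
[H⁺] = 10^(−1.33) = 0.047 M, and Q = [Al³⁺]^2·P(H₂)^3 / [H⁺]^6 = 1.77 × 10^7.
E = E° − (0.0592/6) log Q = 1.66 − (0.0592/6)(7.247) = 1.588 V.

1.59 V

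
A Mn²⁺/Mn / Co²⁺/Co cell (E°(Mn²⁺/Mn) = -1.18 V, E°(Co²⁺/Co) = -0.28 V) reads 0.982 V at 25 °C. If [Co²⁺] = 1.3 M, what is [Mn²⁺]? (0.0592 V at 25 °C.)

0.0022 M

From the Nernst equation, log Q = n(E° − E)/0.0592 = 2(0.90 − 0.982)/0.0592 = -2.770, so Q = 0.00170.
With Q = [Mn²⁺]/[Co²⁺] and the known concentrations, [Mn²⁺] in the numerator gives [Mn²⁺] = 0.0022 M.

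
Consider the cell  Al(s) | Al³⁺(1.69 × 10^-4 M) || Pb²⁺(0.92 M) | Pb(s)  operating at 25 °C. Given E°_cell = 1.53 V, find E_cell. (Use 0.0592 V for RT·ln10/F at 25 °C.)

Balancing electrons gives n = 6; the reaction quotient is Q = [Al³⁺]^2/[Pb²⁺]^3 = 3.67 × 10^-8.
At 25 °C, E = E° − (0.0592/n) log Q = 1.53 − (0.0592/6)(-7.436) = 1.530 + 0.073 = 1.603 V.

1.60 V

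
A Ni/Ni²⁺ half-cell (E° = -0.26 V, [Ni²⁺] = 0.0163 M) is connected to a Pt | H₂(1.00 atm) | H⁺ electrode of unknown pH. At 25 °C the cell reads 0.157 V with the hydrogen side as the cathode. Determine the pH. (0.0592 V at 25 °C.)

pH = 2.63

E°_cell = 0.26 V and n = 2.
log Q = n(E° − E)/0.0592 = 2×(0.26 − 0.157)/0.0592 = 3.480.
With Q = [Ni²⁺]·P(H₂) / [H⁺]^2, solving for [H⁺] gives log[H⁺] = -2.634, so pH = 2.63.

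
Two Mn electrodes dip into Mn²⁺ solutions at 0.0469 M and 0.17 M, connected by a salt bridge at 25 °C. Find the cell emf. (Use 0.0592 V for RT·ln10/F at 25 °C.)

0.017 V

Both half-cells are Mn²⁺/Mn, so E°_cell = 0. The concentrated side is the cathode; the cell reaction moves Mn²⁺ from high to low concentration with n = 2.
Q = [Mn²⁺]_dilute/[Mn²⁺]_conc = 0.0469/0.17 = 0.276.
E = 0 − (0.0592/2) log Q = −(0.0592/2)(-0.559) = 0.0165 V.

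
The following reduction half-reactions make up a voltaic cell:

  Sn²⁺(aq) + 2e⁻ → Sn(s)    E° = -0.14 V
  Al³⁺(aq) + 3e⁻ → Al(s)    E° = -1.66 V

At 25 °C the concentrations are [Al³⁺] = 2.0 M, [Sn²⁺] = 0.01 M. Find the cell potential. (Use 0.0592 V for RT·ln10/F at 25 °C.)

The Sn²⁺/Sn couple has the higher reduction potential and acts as the cathode, so E°_cell = -0.14 − (-1.66) = 1.52 V.
Balancing electrons gives n = 6; the reaction quotient is Q = [Al³⁺]^2/[Sn²⁺]^3 = 4 × 10^6.
At 25 °C, E = E° − (0.0592/n) log Q = 1.52 − (0.0592/6)(6.602) = 1.520 − 0.065 = 1.455 V.

1.45 V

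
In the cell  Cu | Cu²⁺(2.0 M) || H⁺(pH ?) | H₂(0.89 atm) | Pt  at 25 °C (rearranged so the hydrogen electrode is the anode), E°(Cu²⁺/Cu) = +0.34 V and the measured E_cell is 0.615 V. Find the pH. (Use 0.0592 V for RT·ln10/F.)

pH = 4.52

E°_cell = 0.34 V and n = 2.
log Q = n(E° − E)/0.0592 = 2×(0.34 − 0.615)/0.0592 = -9.291.
With Q = [H⁺]^2 / ([Cu²⁺]·P(H₂)), solving for [H⁺] gives log[H⁺] = -4.520, so pH = 4.52.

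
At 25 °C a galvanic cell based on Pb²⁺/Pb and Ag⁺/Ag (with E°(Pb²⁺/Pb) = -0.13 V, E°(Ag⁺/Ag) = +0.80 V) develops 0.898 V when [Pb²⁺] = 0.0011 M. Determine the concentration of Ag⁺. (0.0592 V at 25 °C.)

From the Nernst equation, log Q = n(E° − E)/0.0592 = 2(0.93 − 0.898)/0.0592 = 1.081, so Q = 12.1.
With Q = [Pb²⁺]/[Ag⁺]^2 and the known concentrations, [Ag⁺]^2 in the denominator gives [Ag⁺] = 0.0096 M.

0.0096 M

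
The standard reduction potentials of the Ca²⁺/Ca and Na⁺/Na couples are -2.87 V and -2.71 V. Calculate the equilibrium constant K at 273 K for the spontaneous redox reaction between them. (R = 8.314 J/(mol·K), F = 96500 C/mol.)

8.1 × 10^5

E°_cell = -2.71 − (-2.87) = 0.16 V, with n = 2 electrons transferred.
At equilibrium E = 0, so the Nernst equation gives ln K = nFE°/RT = (2)(96500)(0.16)/((8.314)(273)) = 13.61.
K = e^13.61 = 8.1 × 10^5.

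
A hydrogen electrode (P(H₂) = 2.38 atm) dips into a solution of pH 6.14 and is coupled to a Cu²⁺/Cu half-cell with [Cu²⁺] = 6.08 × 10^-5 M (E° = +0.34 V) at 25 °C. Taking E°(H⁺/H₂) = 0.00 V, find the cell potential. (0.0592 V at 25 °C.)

The Cu²⁺/Cu couple is the cathode, so E°_cell = 0.34 V; n = 2.
[H⁺] = 10^(−6.14) = 7.2 × 10^-7 M, and Q = [H⁺]^2 / ([Cu²⁺]·P(H₂)) = 3.63 × 10^-9.
E = E° − (0.0592/2) log Q = 0.34 − (0.0592/2)(-8.440) = 0.590 V.

0.59 V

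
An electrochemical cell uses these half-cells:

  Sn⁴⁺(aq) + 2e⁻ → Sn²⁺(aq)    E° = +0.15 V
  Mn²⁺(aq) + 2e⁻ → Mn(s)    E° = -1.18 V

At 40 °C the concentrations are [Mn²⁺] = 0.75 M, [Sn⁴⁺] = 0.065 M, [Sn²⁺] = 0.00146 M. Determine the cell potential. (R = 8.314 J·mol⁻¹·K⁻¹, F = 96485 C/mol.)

The Sn⁴⁺/Sn²⁺ couple has the higher reduction potential and acts as the cathode, so E°_cell = +0.15 − (-1.18) = 1.33 V.
Balancing electrons gives n = 2; the reaction quotient is Q = [Mn²⁺]·[Sn²⁺]/[Sn⁴⁺] = 0.0168.
E = E° − (RT/nF) ln Q = 1.33 − (8.314×313)/(2×96485) × (-4.084) = 1.330 + 0.055 = 1.385 V.

1.39 V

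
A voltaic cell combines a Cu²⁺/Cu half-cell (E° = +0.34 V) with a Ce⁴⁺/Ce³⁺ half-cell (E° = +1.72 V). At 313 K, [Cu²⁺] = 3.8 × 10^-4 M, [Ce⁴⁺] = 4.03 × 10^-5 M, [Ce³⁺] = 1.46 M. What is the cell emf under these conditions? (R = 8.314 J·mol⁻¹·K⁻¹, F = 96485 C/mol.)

The Ce⁴⁺/Ce³⁺ couple has the higher reduction potential and acts as the cathode, so E°_cell = +1.72 − (+0.34) = 1.38 V.
Balancing electrons gives n = 2; the reaction quotient is Q = [Cu²⁺]·[Ce³⁺]^2/[Ce⁴⁺]^2 = 4.99 × 10^5.
E = E° − (RT/nF) ln Q = 1.38 − (8.314×313)/(2×96485) × (13.120) = 1.380 − 0.177 = 1.203 V.

1.20 V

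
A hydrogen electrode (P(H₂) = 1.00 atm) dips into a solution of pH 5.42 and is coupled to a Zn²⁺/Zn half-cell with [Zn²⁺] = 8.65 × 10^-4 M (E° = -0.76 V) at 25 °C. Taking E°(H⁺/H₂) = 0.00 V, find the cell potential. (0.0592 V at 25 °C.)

The hydrogen couple is the cathode, so E°_cell = 0.76 V; n = 2.
[H⁺] = 10^(−5.42) = 3.8 × 10^-6 M, and Q = [Zn²⁺]·P(H₂) / [H⁺]^2 = 5.98 × 10^7.
E = E° − (0.0592/2) log Q = 0.76 − (0.0592/2)(7.777) = 0.530 V.

0.53 V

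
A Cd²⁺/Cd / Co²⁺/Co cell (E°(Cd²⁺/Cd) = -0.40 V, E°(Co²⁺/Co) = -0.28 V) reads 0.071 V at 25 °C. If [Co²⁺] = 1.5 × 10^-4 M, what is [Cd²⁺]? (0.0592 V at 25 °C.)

0.0068 M

From the Nernst equation, log Q = n(E° − E)/0.0592 = 2(0.12 − 0.071)/0.0592 = 1.655, so Q = 45.2.
With Q = [Cd²⁺]/[Co²⁺] and the known concentrations, [Cd²⁺] in the numerator gives [Cd²⁺] = 0.0068 M.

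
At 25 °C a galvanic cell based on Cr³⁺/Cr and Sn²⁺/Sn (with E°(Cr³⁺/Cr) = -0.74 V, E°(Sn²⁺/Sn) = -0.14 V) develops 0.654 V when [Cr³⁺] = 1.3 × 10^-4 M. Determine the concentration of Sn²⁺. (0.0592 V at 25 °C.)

From the Nernst equation, log Q = n(E° − E)/0.0592 = 6(0.60 − 0.654)/0.0592 = -5.473, so Q = 3.37 × 10^-6.
With Q = [Cr³⁺]^2/[Sn²⁺]^3 and the known concentrations, [Sn²⁺]^3 in the denominator gives [Sn²⁺] = 0.17 M.

0.17 M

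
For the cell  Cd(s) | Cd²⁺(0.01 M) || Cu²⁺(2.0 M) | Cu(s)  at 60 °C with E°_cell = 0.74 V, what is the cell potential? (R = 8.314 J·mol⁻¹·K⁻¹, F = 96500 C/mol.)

Balancing electrons gives n = 2; the reaction quotient is Q = [Cd²⁺]/[Cu²⁺] = 0.00500.
E = E° − (RT/nF) ln Q = 0.74 − (8.314×333)/(2×96500) × (-5.298) = 0.740 + 0.076 = 0.816 V.

0.816 V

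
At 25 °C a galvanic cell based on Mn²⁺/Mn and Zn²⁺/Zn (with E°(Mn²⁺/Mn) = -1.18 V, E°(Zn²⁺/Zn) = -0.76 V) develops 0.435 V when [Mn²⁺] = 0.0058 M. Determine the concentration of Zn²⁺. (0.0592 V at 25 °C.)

From the Nernst equation, log Q = n(E° − E)/0.0592 = 2(0.42 − 0.435)/0.0592 = -0.507, so Q = 0.311.
With Q = [Mn²⁺]/[Zn²⁺] and the known concentrations, [Zn²⁺] in the denominator gives [Zn²⁺] = 0.019 M.

0.019 M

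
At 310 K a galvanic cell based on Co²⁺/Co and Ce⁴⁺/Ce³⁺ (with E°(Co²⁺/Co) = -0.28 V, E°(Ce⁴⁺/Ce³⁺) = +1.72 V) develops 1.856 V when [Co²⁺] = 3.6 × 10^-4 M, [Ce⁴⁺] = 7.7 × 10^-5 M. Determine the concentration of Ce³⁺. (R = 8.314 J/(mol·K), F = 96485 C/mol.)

0.89 M

From the Nernst equation, ln Q = nF(E° − E)/RT = 2×96485×(2.00 − 1.856)/(8.314×310) = 10.782, so Q = 4.81 × 10^4.
With Q = [Co²⁺]·[Ce³⁺]^2/[Ce⁴⁺]^2 and the known concentrations, [Ce³⁺]^2 in the numerator gives [Ce³⁺] = 0.89 M.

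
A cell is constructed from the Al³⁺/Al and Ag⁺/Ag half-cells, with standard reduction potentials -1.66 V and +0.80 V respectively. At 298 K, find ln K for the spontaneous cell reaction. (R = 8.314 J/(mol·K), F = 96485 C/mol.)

E°_cell = +0.80 − (-1.66) = 2.46 V, with n = 3 electrons transferred.
At equilibrium E = 0, so the Nernst equation gives ln K = nFE°/RT = (3)(96485)(2.46)/((8.314)(298)) = 287.40.

ln K = 287.4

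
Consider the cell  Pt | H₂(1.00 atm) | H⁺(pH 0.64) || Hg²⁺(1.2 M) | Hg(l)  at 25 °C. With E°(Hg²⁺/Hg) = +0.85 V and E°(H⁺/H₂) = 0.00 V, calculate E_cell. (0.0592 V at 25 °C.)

The Hg²⁺/Hg couple is the cathode, so E°_cell = 0.85 V; n = 2.
[H⁺] = 10^(−0.64) = 0.23 M, and Q = [H⁺]^2 / ([Hg²⁺]·P(H₂)) = 0.0437.
E = E° − (0.0592/2) log Q = 0.85 − (0.0592/2)(-1.359) = 0.890 V.

0.89 V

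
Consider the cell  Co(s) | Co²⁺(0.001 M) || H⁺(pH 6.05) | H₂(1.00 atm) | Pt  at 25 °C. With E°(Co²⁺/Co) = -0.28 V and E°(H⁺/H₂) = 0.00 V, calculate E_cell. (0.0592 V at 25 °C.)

The hydrogen couple is the cathode, so E°_cell = 0.28 V; n = 2.
[H⁺] = 10^(−6.05) = 8.9 × 10^-7 M, and Q = [Co²⁺]·P(H₂) / [H⁺]^2 = 1.26 × 10^9.
E = E° − (0.0592/2) log Q = 0.28 − (0.0592/2)(9.100) = 0.011 V.

0.011 V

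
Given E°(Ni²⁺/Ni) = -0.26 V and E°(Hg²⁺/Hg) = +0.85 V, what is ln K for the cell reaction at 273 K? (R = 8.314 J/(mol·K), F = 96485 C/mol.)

ln K = 94.4

E°_cell = +0.85 − (-0.26) = 1.11 V, with n = 2 electrons transferred.
At equilibrium E = 0, so the Nernst equation gives ln K = nFE°/RT = (2)(96485)(1.11)/((8.314)(273)) = 94.37.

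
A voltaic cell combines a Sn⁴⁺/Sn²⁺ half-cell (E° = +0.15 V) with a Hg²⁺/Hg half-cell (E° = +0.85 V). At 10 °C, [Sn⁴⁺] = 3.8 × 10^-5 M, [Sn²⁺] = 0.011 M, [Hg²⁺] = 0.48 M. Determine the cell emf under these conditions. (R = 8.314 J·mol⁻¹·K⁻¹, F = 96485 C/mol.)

The Hg²⁺/Hg couple has the higher reduction potential and acts as the cathode, so E°_cell = +0.85 − (+0.15) = 0.70 V.
Balancing electrons gives n = 2; the reaction quotient is Q = [Sn⁴⁺]/([Sn²⁺]·[Hg²⁺]) = 0.00720.
E = E° − (RT/nF) ln Q = 0.70 − (8.314×283)/(2×96485) × (-4.934) = 0.700 + 0.060 = 0.760 V.

0.760 V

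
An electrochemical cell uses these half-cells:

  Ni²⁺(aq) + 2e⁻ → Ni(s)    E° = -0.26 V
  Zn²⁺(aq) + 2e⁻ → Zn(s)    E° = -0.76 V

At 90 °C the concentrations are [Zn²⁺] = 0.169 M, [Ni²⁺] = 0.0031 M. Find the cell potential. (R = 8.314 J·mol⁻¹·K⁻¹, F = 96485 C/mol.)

0.437 V

The Ni²⁺/Ni couple has the higher reduction potential and acts as the cathode, so E°_cell = -0.26 − (-0.76) = 0.50 V.
Balancing electrons gives n = 2; the reaction quotient is Q = [Zn²⁺]/[Ni²⁺] = 54.5.
E = E° − (RT/nF) ln Q = 0.50 − (8.314×363)/(2×96485) × (3.998) = 0.500 − 0.063 = 0.437 V.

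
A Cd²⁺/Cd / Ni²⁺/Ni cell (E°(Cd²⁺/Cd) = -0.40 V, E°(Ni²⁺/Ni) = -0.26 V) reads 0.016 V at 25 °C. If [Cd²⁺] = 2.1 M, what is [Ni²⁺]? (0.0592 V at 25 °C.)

1.4 × 10^-4 M

From the Nernst equation, log Q = n(E° − E)/0.0592 = 2(0.14 − 0.016)/0.0592 = 4.189, so Q = 1.55 × 10^4.
With Q = [Cd²⁺]/[Ni²⁺] and the known concentrations, [Ni²⁺] in the denominator gives [Ni²⁺] = 1.4 × 10^-4 M.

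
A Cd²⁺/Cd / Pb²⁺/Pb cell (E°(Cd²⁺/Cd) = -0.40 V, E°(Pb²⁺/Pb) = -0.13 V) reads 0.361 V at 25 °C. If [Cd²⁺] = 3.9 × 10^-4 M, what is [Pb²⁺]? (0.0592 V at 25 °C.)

0.46 M

From the Nernst equation, log Q = n(E° − E)/0.0592 = 2(0.27 − 0.361)/0.0592 = -3.074, so Q = 8.43 × 10^-4.
With Q = [Cd²⁺]/[Pb²⁺] and the known concentrations, [Pb²⁺] in the denominator gives [Pb²⁺] = 0.46 M.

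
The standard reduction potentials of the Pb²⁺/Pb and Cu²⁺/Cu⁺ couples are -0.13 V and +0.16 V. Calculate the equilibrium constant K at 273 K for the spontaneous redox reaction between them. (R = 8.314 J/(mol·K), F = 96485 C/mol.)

E°_cell = +0.16 − (-0.13) = 0.29 V, with n = 2 electrons transferred.
At equilibrium E = 0, so the Nernst equation gives ln K = nFE°/RT = (2)(96485)(0.29)/((8.314)(273)) = 24.66.
K = e^24.66 = 5.1 × 10^10.

5.1 × 10^10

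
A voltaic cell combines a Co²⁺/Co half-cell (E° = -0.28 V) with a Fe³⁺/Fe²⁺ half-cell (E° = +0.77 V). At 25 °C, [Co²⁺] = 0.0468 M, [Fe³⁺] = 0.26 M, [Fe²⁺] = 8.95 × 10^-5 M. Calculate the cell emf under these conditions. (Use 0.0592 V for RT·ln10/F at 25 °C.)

1.29 V

The Fe³⁺/Fe²⁺ couple has the higher reduction potential and acts as the cathode, so E°_cell = +0.77 − (-0.28) = 1.05 V.
Balancing electrons gives n = 2; the reaction quotient is Q = [Co²⁺]·[Fe²⁺]^2/[Fe³⁺]^2 = 5.55 × 10^-9.
At 25 °C, E = E° − (0.0592/n) log Q = 1.05 − (0.0592/2)(-8.256) = 1.050 + 0.244 = 1.294 V.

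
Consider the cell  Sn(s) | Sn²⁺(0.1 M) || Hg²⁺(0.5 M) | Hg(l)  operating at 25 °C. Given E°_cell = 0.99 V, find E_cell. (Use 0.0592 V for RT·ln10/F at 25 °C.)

Balancing electrons gives n = 2; the reaction quotient is Q = [Sn²⁺]/[Hg²⁺] = 0.200.
At 25 °C, E = E° − (0.0592/n) log Q = 0.99 − (0.0592/2)(-0.699) = 0.990 + 0.021 = 1.011 V.

1.01 V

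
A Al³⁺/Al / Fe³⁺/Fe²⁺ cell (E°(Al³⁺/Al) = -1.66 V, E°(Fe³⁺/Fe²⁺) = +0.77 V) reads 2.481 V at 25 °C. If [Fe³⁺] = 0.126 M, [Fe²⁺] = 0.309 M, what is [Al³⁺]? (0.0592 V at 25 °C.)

From the Nernst equation, log Q = n(E° − E)/0.0592 = 3(2.43 − 2.481)/0.0592 = -2.584, so Q = 0.00260.
With Q = [Al³⁺]·[Fe²⁺]^3/[Fe³⁺]^3 and the known concentrations, [Al³⁺] in the numerator gives [Al³⁺] = 1.8 × 10^-4 M.

1.8 × 10^-4 M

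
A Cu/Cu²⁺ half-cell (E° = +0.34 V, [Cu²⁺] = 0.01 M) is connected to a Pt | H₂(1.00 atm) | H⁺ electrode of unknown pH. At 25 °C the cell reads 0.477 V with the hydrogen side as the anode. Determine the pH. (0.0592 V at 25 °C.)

pH = 3.31

E°_cell = 0.34 V and n = 2.
log Q = n(E° − E)/0.0592 = 2×(0.34 − 0.477)/0.0592 = -4.628.
With Q = [H⁺]^2 / ([Cu²⁺]·P(H₂)), solving for [H⁺] gives log[H⁺] = -3.314, so pH = 3.31.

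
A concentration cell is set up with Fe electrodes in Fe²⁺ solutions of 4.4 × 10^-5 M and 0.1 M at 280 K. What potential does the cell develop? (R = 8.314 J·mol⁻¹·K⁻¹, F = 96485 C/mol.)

0.093 V

Both half-cells are Fe²⁺/Fe, so E°_cell = 0. The concentrated side is the cathode; the cell reaction moves Fe²⁺ from high to low concentration with n = 2.
Q = [Fe²⁺]_dilute/[Fe²⁺]_conc = 4.4 × 10^-5/0.1 = 4.4 × 10^-4.
E = 0 − (RT/nF) ln Q = −((8.314×280)/(2×96485))(-7.729) = 0.0932 V.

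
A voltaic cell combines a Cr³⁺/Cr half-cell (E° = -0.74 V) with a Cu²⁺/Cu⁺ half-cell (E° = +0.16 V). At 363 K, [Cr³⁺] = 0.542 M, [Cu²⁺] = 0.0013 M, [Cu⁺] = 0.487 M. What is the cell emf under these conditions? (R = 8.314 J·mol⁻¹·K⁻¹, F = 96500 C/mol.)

The Cu²⁺/Cu⁺ couple has the higher reduction potential and acts as the cathode, so E°_cell = +0.16 − (-0.74) = 0.90 V.
Balancing electrons gives n = 3; the reaction quotient is Q = [Cr³⁺]·[Cu⁺]^3/[Cu²⁺]^3 = 2.85 × 10^7.
E = E° − (RT/nF) ln Q = 0.90 − (8.314×363)/(3×96500) × (17.165) = 0.900 − 0.179 = 0.721 V.

0.721 V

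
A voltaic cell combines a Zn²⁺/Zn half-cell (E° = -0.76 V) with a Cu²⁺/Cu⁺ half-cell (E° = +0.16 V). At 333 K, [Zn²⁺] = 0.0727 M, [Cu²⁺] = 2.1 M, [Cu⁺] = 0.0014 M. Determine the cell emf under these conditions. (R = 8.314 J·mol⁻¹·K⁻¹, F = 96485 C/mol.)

The Cu²⁺/Cu⁺ couple has the higher reduction potential and acts as the cathode, so E°_cell = +0.16 − (-0.76) = 0.92 V.
Balancing electrons gives n = 2; the reaction quotient is Q = [Zn²⁺]·[Cu⁺]^2/[Cu²⁺]^2 = 3.23 × 10^-8.
E = E° − (RT/nF) ln Q = 0.92 − (8.314×333)/(2×96485) × (-17.248) = 0.920 + 0.247 = 1.167 V.

1.17 V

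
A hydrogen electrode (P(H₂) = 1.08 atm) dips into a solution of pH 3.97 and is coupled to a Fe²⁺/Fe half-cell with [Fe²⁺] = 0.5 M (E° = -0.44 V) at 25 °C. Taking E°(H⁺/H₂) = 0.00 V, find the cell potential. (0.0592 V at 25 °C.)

0.21 V

The hydrogen couple is the cathode, so E°_cell = 0.44 V; n = 2.
[H⁺] = 10^(−3.97) = 1.1 × 10^-4 M, and Q = [Fe²⁺]·P(H₂) / [H⁺]^2 = 4.7 × 10^7.
E = E° − (0.0592/2) log Q = 0.44 − (0.0592/2)(7.672) = 0.213 V.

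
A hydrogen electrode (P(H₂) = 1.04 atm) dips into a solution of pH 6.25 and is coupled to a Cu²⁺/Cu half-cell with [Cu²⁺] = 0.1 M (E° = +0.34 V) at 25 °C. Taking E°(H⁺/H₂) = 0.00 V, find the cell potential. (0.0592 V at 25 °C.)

The Cu²⁺/Cu couple is the cathode, so E°_cell = 0.34 V; n = 2.
[H⁺] = 10^(−6.25) = 5.6 × 10^-7 M, and Q = [H⁺]^2 / ([Cu²⁺]·P(H₂)) = 3.04 × 10^-12.
E = E° − (0.0592/2) log Q = 0.34 − (0.0592/2)(-11.517) = 0.681 V.

0.68 V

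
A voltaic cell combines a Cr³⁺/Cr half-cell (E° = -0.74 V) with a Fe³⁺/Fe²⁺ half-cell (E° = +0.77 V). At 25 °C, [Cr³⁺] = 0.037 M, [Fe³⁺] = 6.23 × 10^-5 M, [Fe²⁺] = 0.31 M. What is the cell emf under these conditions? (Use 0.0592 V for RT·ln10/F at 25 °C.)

1.32 V

The Fe³⁺/Fe²⁺ couple has the higher reduction potential and acts as the cathode, so E°_cell = +0.77 − (-0.74) = 1.51 V.
Balancing electrons gives n = 3; the reaction quotient is Q = [Cr³⁺]·[Fe²⁺]^3/[Fe³⁺]^3 = 4.56 × 10^9.
At 25 °C, E = E° − (0.0592/n) log Q = 1.51 − (0.0592/3)(9.659) = 1.510 − 0.191 = 1.319 V.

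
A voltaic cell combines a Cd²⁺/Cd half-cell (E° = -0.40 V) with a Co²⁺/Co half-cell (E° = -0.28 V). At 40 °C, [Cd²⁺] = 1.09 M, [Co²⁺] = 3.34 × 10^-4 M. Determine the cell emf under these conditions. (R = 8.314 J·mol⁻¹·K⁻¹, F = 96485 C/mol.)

0.011 V

The Co²⁺/Co couple has the higher reduction potential and acts as the cathode, so E°_cell = -0.28 − (-0.40) = 0.12 V.
Balancing electrons gives n = 2; the reaction quotient is Q = [Cd²⁺]/[Co²⁺] = 3260.
E = E° − (RT/nF) ln Q = 0.12 − (8.314×313)/(2×96485) × (8.091) = 0.120 − 0.109 = 0.011 V.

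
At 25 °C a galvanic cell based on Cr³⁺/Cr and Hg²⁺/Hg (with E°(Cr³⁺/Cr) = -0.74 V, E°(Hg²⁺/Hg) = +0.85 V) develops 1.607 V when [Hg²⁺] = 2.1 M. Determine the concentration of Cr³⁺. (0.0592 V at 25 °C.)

0.42 M

From the Nernst equation, log Q = n(E° − E)/0.0592 = 6(1.59 − 1.607)/0.0592 = -1.723, so Q = 0.0189.
With Q = [Cr³⁺]^2/[Hg²⁺]^3 and the known concentrations, [Cr³⁺]^2 in the numerator gives [Cr³⁺] = 0.42 M.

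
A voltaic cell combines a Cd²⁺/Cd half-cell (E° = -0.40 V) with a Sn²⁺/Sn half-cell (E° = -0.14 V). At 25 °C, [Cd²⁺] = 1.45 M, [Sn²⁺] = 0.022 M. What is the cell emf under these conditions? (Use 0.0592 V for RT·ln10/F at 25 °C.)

The Sn²⁺/Sn couple has the higher reduction potential and acts as the cathode, so E°_cell = -0.14 − (-0.40) = 0.26 V.
Balancing electrons gives n = 2; the reaction quotient is Q = [Cd²⁺]/[Sn²⁺] = 65.9.
At 25 °C, E = E° − (0.0592/n) log Q = 0.26 − (0.0592/2)(1.819) = 0.260 − 0.054 = 0.206 V.

0.206 V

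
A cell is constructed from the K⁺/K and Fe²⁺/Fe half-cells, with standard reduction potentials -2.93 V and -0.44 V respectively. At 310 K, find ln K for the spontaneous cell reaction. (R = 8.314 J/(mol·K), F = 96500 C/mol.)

ln K = 186.5

E°_cell = -0.44 − (-2.93) = 2.49 V, with n = 2 electrons transferred.
At equilibrium E = 0, so the Nernst equation gives ln K = nFE°/RT = (2)(96500)(2.49)/((8.314)(310)) = 186.46.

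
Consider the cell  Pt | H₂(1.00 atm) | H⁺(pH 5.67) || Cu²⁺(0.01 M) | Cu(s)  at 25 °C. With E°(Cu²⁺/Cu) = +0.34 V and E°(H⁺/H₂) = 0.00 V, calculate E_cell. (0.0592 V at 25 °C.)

The Cu²⁺/Cu couple is the cathode, so E°_cell = 0.34 V; n = 2.
[H⁺] = 10^(−5.67) = 2.1 × 10^-6 M, and Q = [H⁺]^2 / ([Cu²⁺]·P(H₂)) = 4.57 × 10^-10.
E = E° − (0.0592/2) log Q = 0.34 − (0.0592/2)(-9.340) = 0.616 V.

0.62 V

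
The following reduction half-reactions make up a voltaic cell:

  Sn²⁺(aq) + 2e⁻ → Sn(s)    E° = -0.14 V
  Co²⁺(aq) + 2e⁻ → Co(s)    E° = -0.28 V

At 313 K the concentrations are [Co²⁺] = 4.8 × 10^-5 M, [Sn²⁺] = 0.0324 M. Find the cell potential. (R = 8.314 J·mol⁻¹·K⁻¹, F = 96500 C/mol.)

The Sn²⁺/Sn couple has the higher reduction potential and acts as the cathode, so E°_cell = -0.14 − (-0.28) = 0.14 V.
Balancing electrons gives n = 2; the reaction quotient is Q = [Co²⁺]/[Sn²⁺] = 0.00148.
E = E° − (RT/nF) ln Q = 0.14 − (8.314×313)/(2×96500) × (-6.515) = 0.140 + 0.088 = 0.228 V.

0.228 V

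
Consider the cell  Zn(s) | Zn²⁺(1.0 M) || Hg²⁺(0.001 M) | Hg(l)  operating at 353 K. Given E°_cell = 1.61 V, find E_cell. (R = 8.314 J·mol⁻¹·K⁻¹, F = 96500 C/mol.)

Balancing electrons gives n = 2; the reaction quotient is Q = [Zn²⁺]/[Hg²⁺] = 1000.
E = E° − (RT/nF) ln Q = 1.61 − (8.314×353)/(2×96500) × (6.908) = 1.610 − 0.105 = 1.505 V.

1.50 V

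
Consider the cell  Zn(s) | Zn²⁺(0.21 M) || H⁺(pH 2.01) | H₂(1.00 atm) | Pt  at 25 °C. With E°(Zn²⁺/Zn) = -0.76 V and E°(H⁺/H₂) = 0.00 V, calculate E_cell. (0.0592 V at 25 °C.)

0.66 V

The hydrogen couple is the cathode, so E°_cell = 0.76 V; n = 2.
[H⁺] = 10^(−2.01) = 0.0098 M, and Q = [Zn²⁺]·P(H₂) / [H⁺]^2 = 2200.
E = E° − (0.0592/2) log Q = 0.76 − (0.0592/2)(3.342) = 0.661 V.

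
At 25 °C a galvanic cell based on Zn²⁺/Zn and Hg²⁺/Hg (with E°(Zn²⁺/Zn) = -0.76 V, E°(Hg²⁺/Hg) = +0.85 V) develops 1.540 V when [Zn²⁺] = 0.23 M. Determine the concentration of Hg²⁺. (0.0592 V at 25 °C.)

From the Nernst equation, log Q = n(E° − E)/0.0592 = 2(1.61 − 1.540)/0.0592 = 2.365, so Q = 232.
With Q = [Zn²⁺]/[Hg²⁺] and the known concentrations, [Hg²⁺] in the denominator gives [Hg²⁺] = 9.9 × 10^-4 M.

9.9 × 10^-4 M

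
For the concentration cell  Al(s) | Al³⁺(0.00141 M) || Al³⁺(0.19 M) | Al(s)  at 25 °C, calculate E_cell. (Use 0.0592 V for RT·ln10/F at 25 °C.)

0.042 V

Both half-cells are Al³⁺/Al, so E°_cell = 0. The concentrated side is the cathode; the cell reaction moves Al³⁺ from high to low concentration with n = 3.
Q = [Al³⁺]_dilute/[Al³⁺]_conc = 0.00141/0.19 = 0.00742.
E = 0 − (0.0592/3) log Q = −(0.0592/3)(-2.130) = 0.0420 V.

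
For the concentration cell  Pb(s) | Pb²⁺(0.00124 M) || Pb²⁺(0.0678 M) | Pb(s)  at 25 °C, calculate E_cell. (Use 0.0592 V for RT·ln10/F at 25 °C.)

0.051 V

Both half-cells are Pb²⁺/Pb, so E°_cell = 0. The concentrated side is the cathode; the cell reaction moves Pb²⁺ from high to low concentration with n = 2.
Q = [Pb²⁺]_dilute/[Pb²⁺]_conc = 0.00124/0.0678 = 0.0183.
E = 0 − (0.0592/2) log Q = −(0.0592/2)(-1.738) = 0.0514 V.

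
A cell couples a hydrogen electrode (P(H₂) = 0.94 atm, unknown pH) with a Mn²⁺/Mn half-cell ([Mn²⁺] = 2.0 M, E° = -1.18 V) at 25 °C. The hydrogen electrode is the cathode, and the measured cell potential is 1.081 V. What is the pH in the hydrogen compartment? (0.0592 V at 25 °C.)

pH = 1.54

E°_cell = 1.18 V and n = 2.
log Q = n(E° − E)/0.0592 = 2×(1.18 − 1.081)/0.0592 = 3.345.
With Q = [Mn²⁺]·P(H₂) / [H⁺]^2, solving for [H⁺] gives log[H⁺] = -1.535, so pH = 1.54.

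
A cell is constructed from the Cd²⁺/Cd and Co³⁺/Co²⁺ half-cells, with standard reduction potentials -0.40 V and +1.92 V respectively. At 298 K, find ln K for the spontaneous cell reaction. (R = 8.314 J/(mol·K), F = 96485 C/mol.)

E°_cell = +1.92 − (-0.40) = 2.32 V, with n = 2 electrons transferred.
At equilibrium E = 0, so the Nernst equation gives ln K = nFE°/RT = (2)(96485)(2.32)/((8.314)(298)) = 180.70.

ln K = 180.7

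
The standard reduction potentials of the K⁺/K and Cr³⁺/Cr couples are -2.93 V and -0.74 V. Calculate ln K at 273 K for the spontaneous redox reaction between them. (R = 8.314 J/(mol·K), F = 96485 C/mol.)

ln K = 279.3

E°_cell = -0.74 − (-2.93) = 2.19 V, with n = 3 electrons transferred.
At equilibrium E = 0, so the Nernst equation gives ln K = nFE°/RT = (3)(96485)(2.19)/((8.314)(273)) = 279.29.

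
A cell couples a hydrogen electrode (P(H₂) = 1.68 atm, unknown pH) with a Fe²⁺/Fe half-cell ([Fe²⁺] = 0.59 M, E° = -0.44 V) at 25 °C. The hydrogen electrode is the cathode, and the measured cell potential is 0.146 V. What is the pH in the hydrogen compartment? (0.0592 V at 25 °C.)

pH = 4.97

E°_cell = 0.44 V and n = 2.
log Q = n(E° − E)/0.0592 = 2×(0.44 − 0.146)/0.0592 = 9.932.
With Q = [Fe²⁺]·P(H₂) / [H⁺]^2, solving for [H⁺] gives log[H⁺] = -4.968, so pH = 4.97.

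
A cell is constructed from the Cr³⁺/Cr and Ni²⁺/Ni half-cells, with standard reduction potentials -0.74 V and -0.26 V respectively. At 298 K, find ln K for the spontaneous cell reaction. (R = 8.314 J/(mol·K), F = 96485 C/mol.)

ln K = 112.2

E°_cell = -0.26 − (-0.74) = 0.48 V, with n = 6 electrons transferred.
At equilibrium E = 0, so the Nernst equation gives ln K = nFE°/RT = (6)(96485)(0.48)/((8.314)(298)) = 112.16.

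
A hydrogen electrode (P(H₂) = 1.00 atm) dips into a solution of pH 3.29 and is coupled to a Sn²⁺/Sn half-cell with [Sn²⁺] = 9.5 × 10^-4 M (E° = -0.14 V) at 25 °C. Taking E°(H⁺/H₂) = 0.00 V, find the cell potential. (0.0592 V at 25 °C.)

The hydrogen couple is the cathode, so E°_cell = 0.14 V; n = 2.
[H⁺] = 10^(−3.29) = 5.1 × 10^-4 M, and Q = [Sn²⁺]·P(H₂) / [H⁺]^2 = 3610.
E = E° − (0.0592/2) log Q = 0.14 − (0.0592/2)(3.558) = 0.035 V.

0.035 V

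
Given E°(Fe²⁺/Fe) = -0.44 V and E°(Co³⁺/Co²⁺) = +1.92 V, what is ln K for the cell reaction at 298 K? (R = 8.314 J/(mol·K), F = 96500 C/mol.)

E°_cell = +1.92 − (-0.44) = 2.36 V, with n = 2 electrons transferred.
At equilibrium E = 0, so the Nernst equation gives ln K = nFE°/RT = (2)(96500)(2.36)/((8.314)(298)) = 183.84.

ln K = 183.8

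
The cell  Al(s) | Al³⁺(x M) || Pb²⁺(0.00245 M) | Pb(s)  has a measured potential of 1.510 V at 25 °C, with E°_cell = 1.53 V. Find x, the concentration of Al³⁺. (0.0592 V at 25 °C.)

0.0013 M

From the Nernst equation, log Q = n(E° − E)/0.0592 = 6(1.53 − 1.510)/0.0592 = 2.027, so Q = 106.
With Q = [Al³⁺]^2/[Pb²⁺]^3 and the known concentrations, [Al³⁺]^2 in the numerator gives [Al³⁺] = 0.0013 M.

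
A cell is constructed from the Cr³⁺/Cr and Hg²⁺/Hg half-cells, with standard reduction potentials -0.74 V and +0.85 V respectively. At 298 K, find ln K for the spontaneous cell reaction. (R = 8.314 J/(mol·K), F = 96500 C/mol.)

E°_cell = +0.85 − (-0.74) = 1.59 V, with n = 6 electrons transferred.
At equilibrium E = 0, so the Nernst equation gives ln K = nFE°/RT = (6)(96500)(1.59)/((8.314)(298)) = 371.58.

ln K = 371.6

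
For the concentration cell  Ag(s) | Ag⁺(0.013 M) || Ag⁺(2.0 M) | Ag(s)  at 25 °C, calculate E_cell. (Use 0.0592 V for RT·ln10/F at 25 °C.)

0.13 V

Both half-cells are Ag⁺/Ag, so E°_cell = 0. The concentrated side is the cathode; the cell reaction moves Ag⁺ from high to low concentration with n = 1.
Q = [Ag⁺]_dilute/[Ag⁺]_conc = 0.013/2.0 = 0.00650.
E = 0 − (0.0592/1) log Q = −(0.0592/1)(-2.187) = 0.1295 V.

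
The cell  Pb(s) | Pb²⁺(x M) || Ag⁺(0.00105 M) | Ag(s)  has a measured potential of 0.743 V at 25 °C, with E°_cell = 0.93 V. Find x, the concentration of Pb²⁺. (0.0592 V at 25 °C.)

2.3 M

From the Nernst equation, log Q = n(E° − E)/0.0592 = 2(0.93 − 0.743)/0.0592 = 6.318, so Q = 2.08 × 10^6.
With Q = [Pb²⁺]/[Ag⁺]^2 and the known concentrations, [Pb²⁺] in the numerator gives [Pb²⁺] = 2.3 M.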